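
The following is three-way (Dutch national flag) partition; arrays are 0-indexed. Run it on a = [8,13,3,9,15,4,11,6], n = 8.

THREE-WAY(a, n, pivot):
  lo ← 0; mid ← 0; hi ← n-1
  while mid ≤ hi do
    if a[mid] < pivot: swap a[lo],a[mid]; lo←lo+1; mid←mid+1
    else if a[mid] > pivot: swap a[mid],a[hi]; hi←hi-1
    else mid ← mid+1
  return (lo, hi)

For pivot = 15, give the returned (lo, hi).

(7, 7)

pivot = 15; lo=0, mid=0, hi=7
a[mid]=8<15: swap a[0],a[0]; lo=1,mid=1 → [8,13,3,9,15,4,11,6]
a[mid]=13<15: swap a[1],a[1]; lo=2,mid=2 → [8,13,3,9,15,4,11,6]
a[mid]=3<15: swap a[2],a[2]; lo=3,mid=3 → [8,13,3,9,15,4,11,6]
a[mid]=9<15: swap a[3],a[3]; lo=4,mid=4 → [8,13,3,9,15,4,11,6]
a[mid]=15=15: mid=5
a[mid]=4<15: swap a[4],a[5]; lo=5,mid=6 → [8,13,3,9,4,15,11,6]
a[mid]=11<15: swap a[5],a[6]; lo=6,mid=7 → [8,13,3,9,4,11,15,6]
a[mid]=6<15: swap a[6],a[7]; lo=7,mid=8 → [8,13,3,9,4,11,6,15]
end: lo=7, hi=7; a = [8,13,3,9,4,11,6,15]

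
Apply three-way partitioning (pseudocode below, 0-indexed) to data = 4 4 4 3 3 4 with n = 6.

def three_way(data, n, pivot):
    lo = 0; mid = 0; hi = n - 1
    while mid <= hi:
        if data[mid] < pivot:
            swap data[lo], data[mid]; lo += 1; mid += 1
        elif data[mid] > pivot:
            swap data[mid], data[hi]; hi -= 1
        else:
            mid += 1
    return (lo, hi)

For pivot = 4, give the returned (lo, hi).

lo=0 mid=0 hi=5
4=4: mid=1
4=4: mid=2
4=4: mid=3
3<4: swap(0,3), lo=1 mid=4 ⇒ 3 4 4 4 3 4
3<4: swap(1,4), lo=2 mid=5 ⇒ 3 3 4 4 4 4
4=4: mid=6
done. lo=2 hi=5; data=3 3 4 4 4 4

(2, 5)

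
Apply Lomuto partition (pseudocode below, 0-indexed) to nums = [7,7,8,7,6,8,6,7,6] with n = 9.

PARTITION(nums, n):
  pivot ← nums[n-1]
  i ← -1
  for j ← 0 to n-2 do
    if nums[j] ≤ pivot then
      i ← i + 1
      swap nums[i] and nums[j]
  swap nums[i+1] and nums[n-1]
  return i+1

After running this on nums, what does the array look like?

[6,6,6,7,7,8,7,7,8]

pivot = nums[8] = 6; i = -1
j=0: nums[0]=7 > 6 → no swap
j=1: nums[1]=7 > 6 → no swap
j=2: nums[2]=8 > 6 → no swap
j=3: nums[3]=7 > 6 → no swap
j=4: nums[4]=6 ≤ 6 → i=0, swap nums[0],nums[4] → [6,7,8,7,7,8,6,7,6]
j=5: nums[5]=8 > 6 → no swap
j=6: nums[6]=6 ≤ 6 → i=1, swap nums[1],nums[6] → [6,6,8,7,7,8,7,7,6]
j=7: nums[7]=7 > 6 → no swap
final swap nums[2],nums[8] → [6,6,6,7,7,8,7,7,8]; return 2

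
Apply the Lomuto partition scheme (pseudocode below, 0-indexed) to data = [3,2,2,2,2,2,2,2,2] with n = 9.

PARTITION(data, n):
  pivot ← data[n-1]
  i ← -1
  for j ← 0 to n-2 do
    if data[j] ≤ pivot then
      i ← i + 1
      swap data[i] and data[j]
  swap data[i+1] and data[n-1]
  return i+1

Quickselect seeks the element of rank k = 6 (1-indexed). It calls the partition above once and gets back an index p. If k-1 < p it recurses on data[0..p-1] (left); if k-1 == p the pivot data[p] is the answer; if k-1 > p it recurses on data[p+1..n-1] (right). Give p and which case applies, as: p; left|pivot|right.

7; left

pivot = data[8] = 2; i = -1
j=0: data[0]=3 > 2 → no swap
j=1: data[1]=2 ≤ 2 → i=0, swap data[0],data[1] → [2,3,2,2,2,2,2,2,2]
j=2: data[2]=2 ≤ 2 → i=1, swap data[1],data[2] → [2,2,3,2,2,2,2,2,2]
j=3: data[3]=2 ≤ 2 → i=2, swap data[2],data[3] → [2,2,2,3,2,2,2,2,2]
j=4: data[4]=2 ≤ 2 → i=3, swap data[3],data[4] → [2,2,2,2,3,2,2,2,2]
j=5: data[5]=2 ≤ 2 → i=4, swap data[4],data[5] → [2,2,2,2,2,3,2,2,2]
j=6: data[6]=2 ≤ 2 → i=5, swap data[5],data[6] → [2,2,2,2,2,2,3,2,2]
j=7: data[7]=2 ≤ 2 → i=6, swap data[6],data[7] → [2,2,2,2,2,2,2,3,2]
final swap data[7],data[8] → [2,2,2,2,2,2,2,2,3]; return 7
p = 7; k-1 = 5 < 7 ⇒ left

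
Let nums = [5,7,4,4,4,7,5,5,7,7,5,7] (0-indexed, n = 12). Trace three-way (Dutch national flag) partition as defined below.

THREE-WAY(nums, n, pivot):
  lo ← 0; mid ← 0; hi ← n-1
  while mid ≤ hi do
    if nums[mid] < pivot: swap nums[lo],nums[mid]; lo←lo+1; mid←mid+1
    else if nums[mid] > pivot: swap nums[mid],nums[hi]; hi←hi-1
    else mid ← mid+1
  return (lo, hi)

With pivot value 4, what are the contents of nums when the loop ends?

[4,4,4,7,7,5,5,7,7,5,7,5]

pivot = 4; lo=0, mid=0, hi=11
nums[mid]=5>4: swap nums[0],nums[11]; hi=10 → [7,7,4,4,4,7,5,5,7,7,5,5]
nums[mid]=7>4: swap nums[0],nums[10]; hi=9 → [5,7,4,4,4,7,5,5,7,7,7,5]
nums[mid]=5>4: swap nums[0],nums[9]; hi=8 → [7,7,4,4,4,7,5,5,7,5,7,5]
nums[mid]=7>4: swap nums[0],nums[8]; hi=7 → [7,7,4,4,4,7,5,5,7,5,7,5]
nums[mid]=7>4: swap nums[0],nums[7]; hi=6 → [5,7,4,4,4,7,5,7,7,5,7,5]
nums[mid]=5>4: swap nums[0],nums[6]; hi=5 → [5,7,4,4,4,7,5,7,7,5,7,5]
nums[mid]=5>4: swap nums[0],nums[5]; hi=4 → [7,7,4,4,4,5,5,7,7,5,7,5]
nums[mid]=7>4: swap nums[0],nums[4]; hi=3 → [4,7,4,4,7,5,5,7,7,5,7,5]
nums[mid]=4=4: mid=1
nums[mid]=7>4: swap nums[1],nums[3]; hi=2 → [4,4,4,7,7,5,5,7,7,5,7,5]
nums[mid]=4=4: mid=2
nums[mid]=4=4: mid=3
end: lo=0, hi=2; nums = [4,4,4,7,7,5,5,7,7,5,7,5]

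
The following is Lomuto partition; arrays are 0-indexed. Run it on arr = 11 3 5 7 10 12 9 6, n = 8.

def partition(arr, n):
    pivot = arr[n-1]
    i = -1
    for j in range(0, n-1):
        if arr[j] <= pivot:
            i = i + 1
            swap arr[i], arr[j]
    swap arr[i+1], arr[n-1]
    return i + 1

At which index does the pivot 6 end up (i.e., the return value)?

2

pivot=6, i=-1
j=0: 11>6, skip
j=1: 3≤6, i=0, swap(0,1) ⇒ 3 11 5 7 10 12 9 6
j=2: 5≤6, i=1, swap(1,2) ⇒ 3 5 11 7 10 12 9 6
j=3: 7>6, skip
j=4: 10>6, skip
j=5: 12>6, skip
j=6: 9>6, skip
swap(2,7) ⇒ 3 5 6 7 10 12 9 11; return 2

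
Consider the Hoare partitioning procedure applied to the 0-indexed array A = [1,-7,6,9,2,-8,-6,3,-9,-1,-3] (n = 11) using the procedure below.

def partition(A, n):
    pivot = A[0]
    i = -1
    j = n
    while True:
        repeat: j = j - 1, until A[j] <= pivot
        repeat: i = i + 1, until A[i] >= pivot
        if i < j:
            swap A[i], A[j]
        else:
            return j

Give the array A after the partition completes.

pivot = A[0] = 1; i = -1, j = 11
j→10 (A[10]=-3≤1), i→0 (A[0]=1≥1); i<j, swap → [-3,-7,6,9,2,-8,-6,3,-9,-1,1]
j→9 (A[9]=-1≤1), i→2 (A[2]=6≥1); i<j, swap → [-3,-7,-1,9,2,-8,-6,3,-9,6,1]
j→8 (A[8]=-9≤1), i→3 (A[3]=9≥1); i<j, swap → [-3,-7,-1,-9,2,-8,-6,3,9,6,1]
j→6 (A[6]=-6≤1), i→4 (A[4]=2≥1); i<j, swap → [-3,-7,-1,-9,-6,-8,2,3,9,6,1]
j→5, i→6; i≥j, return j=5. A = [-3,-7,-1,-9,-6,-8,2,3,9,6,1]

[-3,-7,-1,-9,-6,-8,2,3,9,6,1]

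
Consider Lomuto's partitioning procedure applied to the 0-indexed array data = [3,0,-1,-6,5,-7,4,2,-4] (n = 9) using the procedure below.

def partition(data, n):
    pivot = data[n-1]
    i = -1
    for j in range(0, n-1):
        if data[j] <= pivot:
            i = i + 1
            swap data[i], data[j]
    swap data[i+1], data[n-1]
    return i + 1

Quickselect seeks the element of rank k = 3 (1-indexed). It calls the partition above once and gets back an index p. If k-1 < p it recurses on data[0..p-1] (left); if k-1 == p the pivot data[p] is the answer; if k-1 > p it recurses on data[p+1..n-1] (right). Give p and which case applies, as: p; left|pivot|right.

pivot=-4, i=-1
j=0: 3>-4, skip
j=1: 0>-4, skip
j=2: -1>-4, skip
j=3: -6≤-4, i=0, swap(0,3) ⇒ [-6,0,-1,3,5,-7,4,2,-4]
j=4: 5>-4, skip
j=5: -7≤-4, i=1, swap(1,5) ⇒ [-6,-7,-1,3,5,0,4,2,-4]
j=6: 4>-4, skip
j=7: 2>-4, skip
swap(2,8) ⇒ [-6,-7,-4,3,5,0,4,2,-1]; return 2
p = 2; k-1 = 2 == 2 ⇒ pivot

2; pivot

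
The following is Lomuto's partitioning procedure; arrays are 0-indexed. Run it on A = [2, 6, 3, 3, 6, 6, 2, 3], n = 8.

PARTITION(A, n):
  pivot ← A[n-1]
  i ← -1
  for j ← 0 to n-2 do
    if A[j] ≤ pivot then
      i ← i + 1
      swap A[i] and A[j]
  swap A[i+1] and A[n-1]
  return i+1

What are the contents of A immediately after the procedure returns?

pivot=3, i=-1
j=0: 2≤3, i=0, swap(0,0) ⇒ [2, 6, 3, 3, 6, 6, 2, 3]
j=1: 6>3, skip
j=2: 3≤3, i=1, swap(1,2) ⇒ [2, 3, 6, 3, 6, 6, 2, 3]
j=3: 3≤3, i=2, swap(2,3) ⇒ [2, 3, 3, 6, 6, 6, 2, 3]
j=4: 6>3, skip
j=5: 6>3, skip
j=6: 2≤3, i=3, swap(3,6) ⇒ [2, 3, 3, 2, 6, 6, 6, 3]
swap(4,7) ⇒ [2, 3, 3, 2, 3, 6, 6, 6]; return 4

[2, 3, 3, 2, 3, 6, 6, 6]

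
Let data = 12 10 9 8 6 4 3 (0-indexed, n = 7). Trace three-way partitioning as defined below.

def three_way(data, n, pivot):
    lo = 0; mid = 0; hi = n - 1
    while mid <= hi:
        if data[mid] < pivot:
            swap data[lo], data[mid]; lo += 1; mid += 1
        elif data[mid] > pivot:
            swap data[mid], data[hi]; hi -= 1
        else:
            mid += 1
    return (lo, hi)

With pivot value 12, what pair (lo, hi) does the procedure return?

(6, 6)

pivot = 12; lo=0, mid=0, hi=6
data[mid]=12=12: mid=1
data[mid]=10<12: swap data[0],data[1]; lo=1,mid=2 → 10 12 9 8 6 4 3
data[mid]=9<12: swap data[1],data[2]; lo=2,mid=3 → 10 9 12 8 6 4 3
data[mid]=8<12: swap data[2],data[3]; lo=3,mid=4 → 10 9 8 12 6 4 3
data[mid]=6<12: swap data[3],data[4]; lo=4,mid=5 → 10 9 8 6 12 4 3
data[mid]=4<12: swap data[4],data[5]; lo=5,mid=6 → 10 9 8 6 4 12 3
data[mid]=3<12: swap data[5],data[6]; lo=6,mid=7 → 10 9 8 6 4 3 12
end: lo=6, hi=6; data = 10 9 8 6 4 3 12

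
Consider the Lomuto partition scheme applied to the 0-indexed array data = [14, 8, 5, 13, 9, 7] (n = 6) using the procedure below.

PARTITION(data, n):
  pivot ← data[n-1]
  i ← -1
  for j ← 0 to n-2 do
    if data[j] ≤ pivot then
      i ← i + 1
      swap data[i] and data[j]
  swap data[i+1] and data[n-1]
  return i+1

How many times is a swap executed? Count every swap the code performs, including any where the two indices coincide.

pivot=7, i=-1
j=0: 14>7, skip
j=1: 8>7, skip
j=2: 5≤7, i=0, swap(0,2) ⇒ [5, 8, 14, 13, 9, 7]
j=3: 13>7, skip
j=4: 9>7, skip
swap(1,5) ⇒ [5, 7, 14, 13, 9, 8]; return 1

2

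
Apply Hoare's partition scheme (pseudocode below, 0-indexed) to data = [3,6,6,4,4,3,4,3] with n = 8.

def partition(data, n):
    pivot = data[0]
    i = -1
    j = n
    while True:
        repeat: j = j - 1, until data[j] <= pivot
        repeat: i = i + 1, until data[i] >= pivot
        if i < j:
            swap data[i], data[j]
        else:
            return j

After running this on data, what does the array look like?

[3,3,6,4,4,6,4,3]

pivot = data[0] = 3; i = -1, j = 8
j→7 (data[7]=3≤3), i→0 (data[0]=3≥3); i<j, swap → [3,6,6,4,4,3,4,3]
j→5 (data[5]=3≤3), i→1 (data[1]=6≥3); i<j, swap → [3,3,6,4,4,6,4,3]
j→1, i→2; i≥j, return j=1. data = [3,3,6,4,4,6,4,3]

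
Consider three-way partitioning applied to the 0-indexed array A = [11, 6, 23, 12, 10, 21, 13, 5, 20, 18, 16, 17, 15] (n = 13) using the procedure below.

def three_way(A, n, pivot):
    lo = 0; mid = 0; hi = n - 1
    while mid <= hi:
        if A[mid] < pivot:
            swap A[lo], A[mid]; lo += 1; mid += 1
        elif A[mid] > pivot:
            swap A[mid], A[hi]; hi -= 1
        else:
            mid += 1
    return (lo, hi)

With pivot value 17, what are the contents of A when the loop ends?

[11, 6, 15, 12, 10, 13, 5, 16, 17, 18, 20, 21, 23]

lo=0 mid=0 hi=12
11<17: swap(0,0), lo=1 mid=1 ⇒ [11, 6, 23, 12, 10, 21, 13, 5, 20, 18, 16, 17, 15]
6<17: swap(1,1), lo=2 mid=2 ⇒ [11, 6, 23, 12, 10, 21, 13, 5, 20, 18, 16, 17, 15]
23>17: swap(2,12), hi=11 ⇒ [11, 6, 15, 12, 10, 21, 13, 5, 20, 18, 16, 17, 23]
15<17: swap(2,2), lo=3 mid=3 ⇒ [11, 6, 15, 12, 10, 21, 13, 5, 20, 18, 16, 17, 23]
12<17: swap(3,3), lo=4 mid=4 ⇒ [11, 6, 15, 12, 10, 21, 13, 5, 20, 18, 16, 17, 23]
10<17: swap(4,4), lo=5 mid=5 ⇒ [11, 6, 15, 12, 10, 21, 13, 5, 20, 18, 16, 17, 23]
21>17: swap(5,11), hi=10 ⇒ [11, 6, 15, 12, 10, 17, 13, 5, 20, 18, 16, 21, 23]
17=17: mid=6
13<17: swap(5,6), lo=6 mid=7 ⇒ [11, 6, 15, 12, 10, 13, 17, 5, 20, 18, 16, 21, 23]
5<17: swap(6,7), lo=7 mid=8 ⇒ [11, 6, 15, 12, 10, 13, 5, 17, 20, 18, 16, 21, 23]
20>17: swap(8,10), hi=9 ⇒ [11, 6, 15, 12, 10, 13, 5, 17, 16, 18, 20, 21, 23]
16<17: swap(7,8), lo=8 mid=9 ⇒ [11, 6, 15, 12, 10, 13, 5, 16, 17, 18, 20, 21, 23]
18>17: swap(9,9), hi=8 ⇒ [11, 6, 15, 12, 10, 13, 5, 16, 17, 18, 20, 21, 23]
done. lo=8 hi=8; A=[11, 6, 15, 12, 10, 13, 5, 16, 17, 18, 20, 21, 23]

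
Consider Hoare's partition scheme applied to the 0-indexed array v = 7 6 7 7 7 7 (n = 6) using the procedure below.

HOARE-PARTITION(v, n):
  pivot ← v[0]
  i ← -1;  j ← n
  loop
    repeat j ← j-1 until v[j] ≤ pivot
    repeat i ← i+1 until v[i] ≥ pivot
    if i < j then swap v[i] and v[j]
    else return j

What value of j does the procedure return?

pivot=7
j stops at 5 (7), i stops at 0 (7); swap ⇒ 7 6 7 7 7 7
j stops at 4 (7), i stops at 2 (7); swap ⇒ 7 6 7 7 7 7
j stops at 3, i stops at 3; i≥j ⇒ return 3. v=7 6 7 7 7 7

3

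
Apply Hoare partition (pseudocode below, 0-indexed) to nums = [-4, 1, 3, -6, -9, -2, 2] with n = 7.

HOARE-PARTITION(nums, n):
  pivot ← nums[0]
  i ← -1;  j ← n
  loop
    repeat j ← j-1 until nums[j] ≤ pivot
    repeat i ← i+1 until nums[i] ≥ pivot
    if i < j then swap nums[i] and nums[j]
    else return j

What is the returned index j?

1

pivot=-4
j stops at 4 (-9), i stops at 0 (-4); swap ⇒ [-9, 1, 3, -6, -4, -2, 2]
j stops at 3 (-6), i stops at 1 (1); swap ⇒ [-9, -6, 3, 1, -4, -2, 2]
j stops at 1, i stops at 2; i≥j ⇒ return 1. nums=[-9, -6, 3, 1, -4, -2, 2]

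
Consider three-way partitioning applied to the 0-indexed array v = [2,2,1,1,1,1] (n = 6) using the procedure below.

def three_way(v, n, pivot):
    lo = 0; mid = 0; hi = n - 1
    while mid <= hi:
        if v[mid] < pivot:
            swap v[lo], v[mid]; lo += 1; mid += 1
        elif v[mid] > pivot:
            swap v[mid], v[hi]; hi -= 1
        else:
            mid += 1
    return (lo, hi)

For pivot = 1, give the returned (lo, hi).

pivot = 1; lo=0, mid=0, hi=5
v[mid]=2>1: swap v[0],v[5]; hi=4 → [1,2,1,1,1,2]
v[mid]=1=1: mid=1
v[mid]=2>1: swap v[1],v[4]; hi=3 → [1,1,1,1,2,2]
v[mid]=1=1: mid=2
v[mid]=1=1: mid=3
v[mid]=1=1: mid=4
end: lo=0, hi=3; v = [1,1,1,1,2,2]

(0, 3)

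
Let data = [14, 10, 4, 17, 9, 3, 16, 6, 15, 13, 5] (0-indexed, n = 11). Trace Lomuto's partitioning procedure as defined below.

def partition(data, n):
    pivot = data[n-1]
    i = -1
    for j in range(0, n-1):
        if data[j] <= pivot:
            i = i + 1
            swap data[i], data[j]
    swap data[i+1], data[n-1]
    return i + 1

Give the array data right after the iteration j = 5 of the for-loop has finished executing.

[4, 3, 14, 17, 9, 10, 16, 6, 15, 13, 5]

pivot=5, i=-1
j=0: 14>5, skip
j=1: 10>5, skip
j=2: 4≤5, i=0, swap(0,2) ⇒ [4, 10, 14, 17, 9, 3, 16, 6, 15, 13, 5]
j=3: 17>5, skip
j=4: 9>5, skip
j=5: 3≤5, i=1, swap(1,5) ⇒ [4, 3, 14, 17, 9, 10, 16, 6, 15, 13, 5]
(after j=5) data = [4, 3, 14, 17, 9, 10, 16, 6, 15, 13, 5]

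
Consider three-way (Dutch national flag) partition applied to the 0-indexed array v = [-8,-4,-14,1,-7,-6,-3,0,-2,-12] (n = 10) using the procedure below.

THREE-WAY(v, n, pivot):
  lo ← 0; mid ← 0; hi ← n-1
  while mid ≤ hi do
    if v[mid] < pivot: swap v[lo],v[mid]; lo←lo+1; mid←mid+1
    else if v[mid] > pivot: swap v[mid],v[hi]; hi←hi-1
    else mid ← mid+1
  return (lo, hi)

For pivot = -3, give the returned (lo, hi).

(6, 6)

lo=0 mid=0 hi=9
-8<-3: swap(0,0), lo=1 mid=1 ⇒ [-8,-4,-14,1,-7,-6,-3,0,-2,-12]
-4<-3: swap(1,1), lo=2 mid=2 ⇒ [-8,-4,-14,1,-7,-6,-3,0,-2,-12]
-14<-3: swap(2,2), lo=3 mid=3 ⇒ [-8,-4,-14,1,-7,-6,-3,0,-2,-12]
1>-3: swap(3,9), hi=8 ⇒ [-8,-4,-14,-12,-7,-6,-3,0,-2,1]
-12<-3: swap(3,3), lo=4 mid=4 ⇒ [-8,-4,-14,-12,-7,-6,-3,0,-2,1]
-7<-3: swap(4,4), lo=5 mid=5 ⇒ [-8,-4,-14,-12,-7,-6,-3,0,-2,1]
-6<-3: swap(5,5), lo=6 mid=6 ⇒ [-8,-4,-14,-12,-7,-6,-3,0,-2,1]
-3=-3: mid=7
0>-3: swap(7,8), hi=7 ⇒ [-8,-4,-14,-12,-7,-6,-3,-2,0,1]
-2>-3: swap(7,7), hi=6 ⇒ [-8,-4,-14,-12,-7,-6,-3,-2,0,1]
done. lo=6 hi=6; v=[-8,-4,-14,-12,-7,-6,-3,-2,0,1]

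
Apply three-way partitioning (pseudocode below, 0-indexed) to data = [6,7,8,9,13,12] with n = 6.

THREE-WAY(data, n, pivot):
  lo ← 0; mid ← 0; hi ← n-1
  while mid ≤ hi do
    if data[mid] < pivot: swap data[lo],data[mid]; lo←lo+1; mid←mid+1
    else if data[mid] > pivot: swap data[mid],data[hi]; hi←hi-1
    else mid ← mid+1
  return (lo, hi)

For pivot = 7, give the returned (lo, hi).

(1, 1)

lo=0 mid=0 hi=5
6<7: swap(0,0), lo=1 mid=1 ⇒ [6,7,8,9,13,12]
7=7: mid=2
8>7: swap(2,5), hi=4 ⇒ [6,7,12,9,13,8]
12>7: swap(2,4), hi=3 ⇒ [6,7,13,9,12,8]
13>7: swap(2,3), hi=2 ⇒ [6,7,9,13,12,8]
9>7: swap(2,2), hi=1 ⇒ [6,7,9,13,12,8]
done. lo=1 hi=1; data=[6,7,9,13,12,8]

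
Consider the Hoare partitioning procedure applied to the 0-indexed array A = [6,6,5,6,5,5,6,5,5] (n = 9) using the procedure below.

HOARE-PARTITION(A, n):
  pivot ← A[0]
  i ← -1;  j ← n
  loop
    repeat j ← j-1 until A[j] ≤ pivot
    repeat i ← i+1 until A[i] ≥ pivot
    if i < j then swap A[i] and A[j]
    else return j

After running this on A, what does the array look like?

pivot = A[0] = 6; i = -1, j = 9
j→8 (A[8]=5≤6), i→0 (A[0]=6≥6); i<j, swap → [5,6,5,6,5,5,6,5,6]
j→7 (A[7]=5≤6), i→1 (A[1]=6≥6); i<j, swap → [5,5,5,6,5,5,6,6,6]
j→6 (A[6]=6≤6), i→3 (A[3]=6≥6); i<j, swap → [5,5,5,6,5,5,6,6,6]
j→5, i→6; i≥j, return j=5. A = [5,5,5,6,5,5,6,6,6]

[5,5,5,6,5,5,6,6,6]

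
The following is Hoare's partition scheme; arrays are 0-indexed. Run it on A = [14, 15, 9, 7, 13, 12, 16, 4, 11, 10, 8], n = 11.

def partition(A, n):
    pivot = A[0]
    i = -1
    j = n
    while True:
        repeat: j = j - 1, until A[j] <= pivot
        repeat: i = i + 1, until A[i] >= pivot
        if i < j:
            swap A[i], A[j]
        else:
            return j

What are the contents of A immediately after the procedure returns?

pivot = A[0] = 14; i = -1, j = 11
j→10 (A[10]=8≤14), i→0 (A[0]=14≥14); i<j, swap → [8, 15, 9, 7, 13, 12, 16, 4, 11, 10, 14]
j→9 (A[9]=10≤14), i→1 (A[1]=15≥14); i<j, swap → [8, 10, 9, 7, 13, 12, 16, 4, 11, 15, 14]
j→8 (A[8]=11≤14), i→6 (A[6]=16≥14); i<j, swap → [8, 10, 9, 7, 13, 12, 11, 4, 16, 15, 14]
j→7, i→8; i≥j, return j=7. A = [8, 10, 9, 7, 13, 12, 11, 4, 16, 15, 14]

[8, 10, 9, 7, 13, 12, 11, 4, 16, 15, 14]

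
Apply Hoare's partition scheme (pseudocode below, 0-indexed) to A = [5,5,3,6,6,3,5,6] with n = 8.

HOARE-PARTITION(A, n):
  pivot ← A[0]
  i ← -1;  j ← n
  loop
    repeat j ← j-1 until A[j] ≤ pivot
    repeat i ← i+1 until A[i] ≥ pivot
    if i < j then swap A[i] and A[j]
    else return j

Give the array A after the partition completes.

pivot=5
j stops at 6 (5), i stops at 0 (5); swap ⇒ [5,5,3,6,6,3,5,6]
j stops at 5 (3), i stops at 1 (5); swap ⇒ [5,3,3,6,6,5,5,6]
j stops at 2, i stops at 3; i≥j ⇒ return 2. A=[5,3,3,6,6,5,5,6]

[5,3,3,6,6,5,5,6]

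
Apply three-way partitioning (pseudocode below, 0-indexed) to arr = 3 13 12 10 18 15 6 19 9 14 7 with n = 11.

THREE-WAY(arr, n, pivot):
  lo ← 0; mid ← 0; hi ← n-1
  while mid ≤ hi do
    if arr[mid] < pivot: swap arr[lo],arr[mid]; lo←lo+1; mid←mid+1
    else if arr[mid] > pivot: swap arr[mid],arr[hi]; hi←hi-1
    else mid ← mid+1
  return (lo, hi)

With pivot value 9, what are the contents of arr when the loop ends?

pivot = 9; lo=0, mid=0, hi=10
arr[mid]=3<9: swap arr[0],arr[0]; lo=1,mid=1 → 3 13 12 10 18 15 6 19 9 14 7
arr[mid]=13>9: swap arr[1],arr[10]; hi=9 → 3 7 12 10 18 15 6 19 9 14 13
arr[mid]=7<9: swap arr[1],arr[1]; lo=2,mid=2 → 3 7 12 10 18 15 6 19 9 14 13
arr[mid]=12>9: swap arr[2],arr[9]; hi=8 → 3 7 14 10 18 15 6 19 9 12 13
arr[mid]=14>9: swap arr[2],arr[8]; hi=7 → 3 7 9 10 18 15 6 19 14 12 13
arr[mid]=9=9: mid=3
arr[mid]=10>9: swap arr[3],arr[7]; hi=6 → 3 7 9 19 18 15 6 10 14 12 13
arr[mid]=19>9: swap arr[3],arr[6]; hi=5 → 3 7 9 6 18 15 19 10 14 12 13
arr[mid]=6<9: swap arr[2],arr[3]; lo=3,mid=4 → 3 7 6 9 18 15 19 10 14 12 13
arr[mid]=18>9: swap arr[4],arr[5]; hi=4 → 3 7 6 9 15 18 19 10 14 12 13
arr[mid]=15>9: swap arr[4],arr[4]; hi=3 → 3 7 6 9 15 18 19 10 14 12 13
end: lo=3, hi=3; arr = 3 7 6 9 15 18 19 10 14 12 13

3 7 6 9 15 18 19 10 14 12 13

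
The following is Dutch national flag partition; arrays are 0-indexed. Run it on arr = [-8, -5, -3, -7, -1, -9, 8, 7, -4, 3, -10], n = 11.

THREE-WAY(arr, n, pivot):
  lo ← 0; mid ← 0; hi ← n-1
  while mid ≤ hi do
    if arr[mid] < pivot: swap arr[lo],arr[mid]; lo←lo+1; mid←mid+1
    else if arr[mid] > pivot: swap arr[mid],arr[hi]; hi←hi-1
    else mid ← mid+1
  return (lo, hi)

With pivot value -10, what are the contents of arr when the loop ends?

lo=0 mid=0 hi=10
-8>-10: swap(0,10), hi=9 ⇒ [-10, -5, -3, -7, -1, -9, 8, 7, -4, 3, -8]
-10=-10: mid=1
-5>-10: swap(1,9), hi=8 ⇒ [-10, 3, -3, -7, -1, -9, 8, 7, -4, -5, -8]
3>-10: swap(1,8), hi=7 ⇒ [-10, -4, -3, -7, -1, -9, 8, 7, 3, -5, -8]
-4>-10: swap(1,7), hi=6 ⇒ [-10, 7, -3, -7, -1, -9, 8, -4, 3, -5, -8]
7>-10: swap(1,6), hi=5 ⇒ [-10, 8, -3, -7, -1, -9, 7, -4, 3, -5, -8]
8>-10: swap(1,5), hi=4 ⇒ [-10, -9, -3, -7, -1, 8, 7, -4, 3, -5, -8]
-9>-10: swap(1,4), hi=3 ⇒ [-10, -1, -3, -7, -9, 8, 7, -4, 3, -5, -8]
-1>-10: swap(1,3), hi=2 ⇒ [-10, -7, -3, -1, -9, 8, 7, -4, 3, -5, -8]
-7>-10: swap(1,2), hi=1 ⇒ [-10, -3, -7, -1, -9, 8, 7, -4, 3, -5, -8]
-3>-10: swap(1,1), hi=0 ⇒ [-10, -3, -7, -1, -9, 8, 7, -4, 3, -5, -8]
done. lo=0 hi=0; arr=[-10, -3, -7, -1, -9, 8, 7, -4, 3, -5, -8]

[-10, -3, -7, -1, -9, 8, 7, -4, 3, -5, -8]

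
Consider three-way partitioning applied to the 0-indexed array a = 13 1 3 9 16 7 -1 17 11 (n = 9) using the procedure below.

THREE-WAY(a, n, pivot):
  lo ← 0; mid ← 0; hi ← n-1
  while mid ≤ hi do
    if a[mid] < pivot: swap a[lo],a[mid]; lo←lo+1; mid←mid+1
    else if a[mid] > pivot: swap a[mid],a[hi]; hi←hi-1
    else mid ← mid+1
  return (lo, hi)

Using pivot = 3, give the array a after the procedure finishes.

lo=0 mid=0 hi=8
13>3: swap(0,8), hi=7 ⇒ 11 1 3 9 16 7 -1 17 13
11>3: swap(0,7), hi=6 ⇒ 17 1 3 9 16 7 -1 11 13
17>3: swap(0,6), hi=5 ⇒ -1 1 3 9 16 7 17 11 13
-1<3: swap(0,0), lo=1 mid=1 ⇒ -1 1 3 9 16 7 17 11 13
1<3: swap(1,1), lo=2 mid=2 ⇒ -1 1 3 9 16 7 17 11 13
3=3: mid=3
9>3: swap(3,5), hi=4 ⇒ -1 1 3 7 16 9 17 11 13
7>3: swap(3,4), hi=3 ⇒ -1 1 3 16 7 9 17 11 13
16>3: swap(3,3), hi=2 ⇒ -1 1 3 16 7 9 17 11 13
done. lo=2 hi=2; a=-1 1 3 16 7 9 17 11 13

-1 1 3 16 7 9 17 11 13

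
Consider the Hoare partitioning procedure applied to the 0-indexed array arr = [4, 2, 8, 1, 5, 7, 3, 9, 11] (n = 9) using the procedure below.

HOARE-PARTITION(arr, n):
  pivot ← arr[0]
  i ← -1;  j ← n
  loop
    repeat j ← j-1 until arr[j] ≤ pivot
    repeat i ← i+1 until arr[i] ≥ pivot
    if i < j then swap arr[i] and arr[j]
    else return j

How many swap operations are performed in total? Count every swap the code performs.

pivot = arr[0] = 4; i = -1, j = 9
j→6 (arr[6]=3≤4), i→0 (arr[0]=4≥4); i<j, swap → [3, 2, 8, 1, 5, 7, 4, 9, 11]
j→3 (arr[3]=1≤4), i→2 (arr[2]=8≥4); i<j, swap → [3, 2, 1, 8, 5, 7, 4, 9, 11]
j→2, i→3; i≥j, return j=2. arr = [3, 2, 1, 8, 5, 7, 4, 9, 11]

2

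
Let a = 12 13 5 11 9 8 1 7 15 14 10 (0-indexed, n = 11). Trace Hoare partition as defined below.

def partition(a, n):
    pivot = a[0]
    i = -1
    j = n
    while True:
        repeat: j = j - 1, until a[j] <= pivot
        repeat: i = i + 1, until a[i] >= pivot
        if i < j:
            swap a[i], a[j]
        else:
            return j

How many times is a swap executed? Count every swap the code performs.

2

pivot=12
j stops at 10 (10), i stops at 0 (12); swap ⇒ 10 13 5 11 9 8 1 7 15 14 12
j stops at 7 (7), i stops at 1 (13); swap ⇒ 10 7 5 11 9 8 1 13 15 14 12
j stops at 6, i stops at 7; i≥j ⇒ return 6. a=10 7 5 11 9 8 1 13 15 14 12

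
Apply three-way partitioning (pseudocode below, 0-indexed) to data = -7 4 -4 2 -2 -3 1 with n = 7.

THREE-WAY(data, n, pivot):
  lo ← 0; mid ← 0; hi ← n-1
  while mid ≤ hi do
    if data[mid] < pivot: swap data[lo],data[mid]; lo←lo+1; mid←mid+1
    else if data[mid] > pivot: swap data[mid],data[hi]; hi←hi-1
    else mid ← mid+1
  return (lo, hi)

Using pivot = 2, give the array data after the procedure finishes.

pivot = 2; lo=0, mid=0, hi=6
data[mid]=-7<2: swap data[0],data[0]; lo=1,mid=1 → -7 4 -4 2 -2 -3 1
data[mid]=4>2: swap data[1],data[6]; hi=5 → -7 1 -4 2 -2 -3 4
data[mid]=1<2: swap data[1],data[1]; lo=2,mid=2 → -7 1 -4 2 -2 -3 4
data[mid]=-4<2: swap data[2],data[2]; lo=3,mid=3 → -7 1 -4 2 -2 -3 4
data[mid]=2=2: mid=4
data[mid]=-2<2: swap data[3],data[4]; lo=4,mid=5 → -7 1 -4 -2 2 -3 4
data[mid]=-3<2: swap data[4],data[5]; lo=5,mid=6 → -7 1 -4 -2 -3 2 4
end: lo=5, hi=5; data = -7 1 -4 -2 -3 2 4

-7 1 -4 -2 -3 2 4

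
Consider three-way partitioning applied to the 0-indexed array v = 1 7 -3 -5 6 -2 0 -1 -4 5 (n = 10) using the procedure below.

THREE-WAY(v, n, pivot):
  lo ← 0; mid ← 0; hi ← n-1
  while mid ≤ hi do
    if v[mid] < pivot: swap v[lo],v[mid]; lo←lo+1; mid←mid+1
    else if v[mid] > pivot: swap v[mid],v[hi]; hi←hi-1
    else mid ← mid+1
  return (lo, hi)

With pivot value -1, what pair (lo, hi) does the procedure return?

pivot = -1; lo=0, mid=0, hi=9
v[mid]=1>-1: swap v[0],v[9]; hi=8 → 5 7 -3 -5 6 -2 0 -1 -4 1
v[mid]=5>-1: swap v[0],v[8]; hi=7 → -4 7 -3 -5 6 -2 0 -1 5 1
v[mid]=-4<-1: swap v[0],v[0]; lo=1,mid=1 → -4 7 -3 -5 6 -2 0 -1 5 1
v[mid]=7>-1: swap v[1],v[7]; hi=6 → -4 -1 -3 -5 6 -2 0 7 5 1
v[mid]=-1=-1: mid=2
v[mid]=-3<-1: swap v[1],v[2]; lo=2,mid=3 → -4 -3 -1 -5 6 -2 0 7 5 1
v[mid]=-5<-1: swap v[2],v[3]; lo=3,mid=4 → -4 -3 -5 -1 6 -2 0 7 5 1
v[mid]=6>-1: swap v[4],v[6]; hi=5 → -4 -3 -5 -1 0 -2 6 7 5 1
v[mid]=0>-1: swap v[4],v[5]; hi=4 → -4 -3 -5 -1 -2 0 6 7 5 1
v[mid]=-2<-1: swap v[3],v[4]; lo=4,mid=5 → -4 -3 -5 -2 -1 0 6 7 5 1
end: lo=4, hi=4; v = -4 -3 -5 -2 -1 0 6 7 5 1

(4, 4)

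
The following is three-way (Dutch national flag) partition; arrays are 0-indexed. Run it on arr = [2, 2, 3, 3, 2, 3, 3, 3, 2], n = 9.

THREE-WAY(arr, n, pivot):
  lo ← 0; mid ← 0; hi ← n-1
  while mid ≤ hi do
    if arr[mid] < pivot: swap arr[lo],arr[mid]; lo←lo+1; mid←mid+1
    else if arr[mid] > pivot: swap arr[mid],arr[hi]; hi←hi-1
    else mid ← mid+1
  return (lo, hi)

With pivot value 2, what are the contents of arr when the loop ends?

pivot = 2; lo=0, mid=0, hi=8
arr[mid]=2=2: mid=1
arr[mid]=2=2: mid=2
arr[mid]=3>2: swap arr[2],arr[8]; hi=7 → [2, 2, 2, 3, 2, 3, 3, 3, 3]
arr[mid]=2=2: mid=3
arr[mid]=3>2: swap arr[3],arr[7]; hi=6 → [2, 2, 2, 3, 2, 3, 3, 3, 3]
arr[mid]=3>2: swap arr[3],arr[6]; hi=5 → [2, 2, 2, 3, 2, 3, 3, 3, 3]
arr[mid]=3>2: swap arr[3],arr[5]; hi=4 → [2, 2, 2, 3, 2, 3, 3, 3, 3]
arr[mid]=3>2: swap arr[3],arr[4]; hi=3 → [2, 2, 2, 2, 3, 3, 3, 3, 3]
arr[mid]=2=2: mid=4
end: lo=0, hi=3; arr = [2, 2, 2, 2, 3, 3, 3, 3, 3]

[2, 2, 2, 2, 3, 3, 3, 3, 3]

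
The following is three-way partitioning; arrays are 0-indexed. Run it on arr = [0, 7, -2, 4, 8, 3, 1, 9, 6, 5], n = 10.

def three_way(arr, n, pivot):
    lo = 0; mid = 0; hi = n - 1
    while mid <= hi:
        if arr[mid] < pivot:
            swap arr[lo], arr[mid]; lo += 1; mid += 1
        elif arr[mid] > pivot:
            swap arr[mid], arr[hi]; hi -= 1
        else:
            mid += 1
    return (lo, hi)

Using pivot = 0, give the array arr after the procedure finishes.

pivot = 0; lo=0, mid=0, hi=9
arr[mid]=0=0: mid=1
arr[mid]=7>0: swap arr[1],arr[9]; hi=8 → [0, 5, -2, 4, 8, 3, 1, 9, 6, 7]
arr[mid]=5>0: swap arr[1],arr[8]; hi=7 → [0, 6, -2, 4, 8, 3, 1, 9, 5, 7]
arr[mid]=6>0: swap arr[1],arr[7]; hi=6 → [0, 9, -2, 4, 8, 3, 1, 6, 5, 7]
arr[mid]=9>0: swap arr[1],arr[6]; hi=5 → [0, 1, -2, 4, 8, 3, 9, 6, 5, 7]
arr[mid]=1>0: swap arr[1],arr[5]; hi=4 → [0, 3, -2, 4, 8, 1, 9, 6, 5, 7]
arr[mid]=3>0: swap arr[1],arr[4]; hi=3 → [0, 8, -2, 4, 3, 1, 9, 6, 5, 7]
arr[mid]=8>0: swap arr[1],arr[3]; hi=2 → [0, 4, -2, 8, 3, 1, 9, 6, 5, 7]
arr[mid]=4>0: swap arr[1],arr[2]; hi=1 → [0, -2, 4, 8, 3, 1, 9, 6, 5, 7]
arr[mid]=-2<0: swap arr[0],arr[1]; lo=1,mid=2 → [-2, 0, 4, 8, 3, 1, 9, 6, 5, 7]
end: lo=1, hi=1; arr = [-2, 0, 4, 8, 3, 1, 9, 6, 5, 7]

[-2, 0, 4, 8, 3, 1, 9, 6, 5, 7]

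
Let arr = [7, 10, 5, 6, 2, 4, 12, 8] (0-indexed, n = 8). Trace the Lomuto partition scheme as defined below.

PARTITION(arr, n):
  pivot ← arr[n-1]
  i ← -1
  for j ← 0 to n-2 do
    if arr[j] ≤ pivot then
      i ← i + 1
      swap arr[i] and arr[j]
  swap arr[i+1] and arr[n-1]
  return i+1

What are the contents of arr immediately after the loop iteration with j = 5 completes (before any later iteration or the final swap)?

[7, 5, 6, 2, 4, 10, 12, 8]

pivot = arr[7] = 8; i = -1
j=0: arr[0]=7 ≤ 8 → i=0, swap arr[0],arr[0] (no change) → [7, 10, 5, 6, 2, 4, 12, 8]
j=1: arr[1]=10 > 8 → no swap
j=2: arr[2]=5 ≤ 8 → i=1, swap arr[1],arr[2] → [7, 5, 10, 6, 2, 4, 12, 8]
j=3: arr[3]=6 ≤ 8 → i=2, swap arr[2],arr[3] → [7, 5, 6, 10, 2, 4, 12, 8]
j=4: arr[4]=2 ≤ 8 → i=3, swap arr[3],arr[4] → [7, 5, 6, 2, 10, 4, 12, 8]
j=5: arr[5]=4 ≤ 8 → i=4, swap arr[4],arr[5] → [7, 5, 6, 2, 4, 10, 12, 8]
(after j=5) arr = [7, 5, 6, 2, 4, 10, 12, 8]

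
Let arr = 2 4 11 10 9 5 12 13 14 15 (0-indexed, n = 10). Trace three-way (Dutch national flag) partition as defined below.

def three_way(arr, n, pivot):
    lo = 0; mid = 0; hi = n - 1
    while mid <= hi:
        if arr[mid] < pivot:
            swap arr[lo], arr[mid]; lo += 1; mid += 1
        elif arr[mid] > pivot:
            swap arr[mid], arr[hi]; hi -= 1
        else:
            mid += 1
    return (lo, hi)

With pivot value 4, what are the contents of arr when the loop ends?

2 4 10 9 5 12 13 14 15 11

pivot = 4; lo=0, mid=0, hi=9
arr[mid]=2<4: swap arr[0],arr[0]; lo=1,mid=1 → 2 4 11 10 9 5 12 13 14 15
arr[mid]=4=4: mid=2
arr[mid]=11>4: swap arr[2],arr[9]; hi=8 → 2 4 15 10 9 5 12 13 14 11
arr[mid]=15>4: swap arr[2],arr[8]; hi=7 → 2 4 14 10 9 5 12 13 15 11
arr[mid]=14>4: swap arr[2],arr[7]; hi=6 → 2 4 13 10 9 5 12 14 15 11
arr[mid]=13>4: swap arr[2],arr[6]; hi=5 → 2 4 12 10 9 5 13 14 15 11
arr[mid]=12>4: swap arr[2],arr[5]; hi=4 → 2 4 5 10 9 12 13 14 15 11
arr[mid]=5>4: swap arr[2],arr[4]; hi=3 → 2 4 9 10 5 12 13 14 15 11
arr[mid]=9>4: swap arr[2],arr[3]; hi=2 → 2 4 10 9 5 12 13 14 15 11
arr[mid]=10>4: swap arr[2],arr[2]; hi=1 → 2 4 10 9 5 12 13 14 15 11
end: lo=1, hi=1; arr = 2 4 10 9 5 12 13 14 15 11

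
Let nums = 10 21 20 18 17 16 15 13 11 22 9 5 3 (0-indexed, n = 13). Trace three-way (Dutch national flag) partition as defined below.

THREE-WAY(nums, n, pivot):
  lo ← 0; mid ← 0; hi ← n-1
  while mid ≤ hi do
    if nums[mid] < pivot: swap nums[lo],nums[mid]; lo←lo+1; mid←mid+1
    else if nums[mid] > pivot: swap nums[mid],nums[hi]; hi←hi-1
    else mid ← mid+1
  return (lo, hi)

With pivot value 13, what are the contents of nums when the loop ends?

lo=0 mid=0 hi=12
10<13: swap(0,0), lo=1 mid=1 ⇒ 10 21 20 18 17 16 15 13 11 22 9 5 3
21>13: swap(1,12), hi=11 ⇒ 10 3 20 18 17 16 15 13 11 22 9 5 21
3<13: swap(1,1), lo=2 mid=2 ⇒ 10 3 20 18 17 16 15 13 11 22 9 5 21
20>13: swap(2,11), hi=10 ⇒ 10 3 5 18 17 16 15 13 11 22 9 20 21
5<13: swap(2,2), lo=3 mid=3 ⇒ 10 3 5 18 17 16 15 13 11 22 9 20 21
18>13: swap(3,10), hi=9 ⇒ 10 3 5 9 17 16 15 13 11 22 18 20 21
9<13: swap(3,3), lo=4 mid=4 ⇒ 10 3 5 9 17 16 15 13 11 22 18 20 21
17>13: swap(4,9), hi=8 ⇒ 10 3 5 9 22 16 15 13 11 17 18 20 21
22>13: swap(4,8), hi=7 ⇒ 10 3 5 9 11 16 15 13 22 17 18 20 21
11<13: swap(4,4), lo=5 mid=5 ⇒ 10 3 5 9 11 16 15 13 22 17 18 20 21
16>13: swap(5,7), hi=6 ⇒ 10 3 5 9 11 13 15 16 22 17 18 20 21
13=13: mid=6
15>13: swap(6,6), hi=5 ⇒ 10 3 5 9 11 13 15 16 22 17 18 20 21
done. lo=5 hi=5; nums=10 3 5 9 11 13 15 16 22 17 18 20 21

10 3 5 9 11 13 15 16 22 17 18 20 21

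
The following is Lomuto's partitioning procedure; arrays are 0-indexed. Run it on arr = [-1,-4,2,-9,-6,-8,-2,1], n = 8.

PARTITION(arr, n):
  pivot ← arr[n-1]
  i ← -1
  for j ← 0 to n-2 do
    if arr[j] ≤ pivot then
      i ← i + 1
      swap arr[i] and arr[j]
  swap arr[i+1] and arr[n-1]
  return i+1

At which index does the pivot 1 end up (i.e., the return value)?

6

pivot=1, i=-1
j=0: -1≤1, i=0, swap(0,0) ⇒ [-1,-4,2,-9,-6,-8,-2,1]
j=1: -4≤1, i=1, swap(1,1) ⇒ [-1,-4,2,-9,-6,-8,-2,1]
j=2: 2>1, skip
j=3: -9≤1, i=2, swap(2,3) ⇒ [-1,-4,-9,2,-6,-8,-2,1]
j=4: -6≤1, i=3, swap(3,4) ⇒ [-1,-4,-9,-6,2,-8,-2,1]
j=5: -8≤1, i=4, swap(4,5) ⇒ [-1,-4,-9,-6,-8,2,-2,1]
j=6: -2≤1, i=5, swap(5,6) ⇒ [-1,-4,-9,-6,-8,-2,2,1]
swap(6,7) ⇒ [-1,-4,-9,-6,-8,-2,1,2]; return 6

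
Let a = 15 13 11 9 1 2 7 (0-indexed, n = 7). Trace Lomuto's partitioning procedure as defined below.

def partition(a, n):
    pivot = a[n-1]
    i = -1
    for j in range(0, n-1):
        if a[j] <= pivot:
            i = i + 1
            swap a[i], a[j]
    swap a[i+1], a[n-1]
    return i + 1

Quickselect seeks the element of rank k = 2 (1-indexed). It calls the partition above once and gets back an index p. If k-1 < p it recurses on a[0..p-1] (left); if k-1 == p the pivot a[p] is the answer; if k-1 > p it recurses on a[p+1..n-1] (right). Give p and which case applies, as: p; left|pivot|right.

pivot = a[6] = 7; i = -1
j=0: a[0]=15 > 7 → no swap
j=1: a[1]=13 > 7 → no swap
j=2: a[2]=11 > 7 → no swap
j=3: a[3]=9 > 7 → no swap
j=4: a[4]=1 ≤ 7 → i=0, swap a[0],a[4] → 1 13 11 9 15 2 7
j=5: a[5]=2 ≤ 7 → i=1, swap a[1],a[5] → 1 2 11 9 15 13 7
final swap a[2],a[6] → 1 2 7 9 15 13 11; return 2
p = 2; k-1 = 1 < 2 ⇒ left

2; left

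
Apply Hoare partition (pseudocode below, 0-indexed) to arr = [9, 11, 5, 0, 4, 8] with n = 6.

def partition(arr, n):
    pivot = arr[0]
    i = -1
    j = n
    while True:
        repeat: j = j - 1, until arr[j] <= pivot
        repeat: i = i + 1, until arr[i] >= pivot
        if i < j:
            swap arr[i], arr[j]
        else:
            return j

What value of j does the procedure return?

pivot = arr[0] = 9; i = -1, j = 6
j→5 (arr[5]=8≤9), i→0 (arr[0]=9≥9); i<j, swap → [8, 11, 5, 0, 4, 9]
j→4 (arr[4]=4≤9), i→1 (arr[1]=11≥9); i<j, swap → [8, 4, 5, 0, 11, 9]
j→3, i→4; i≥j, return j=3. arr = [8, 4, 5, 0, 11, 9]

3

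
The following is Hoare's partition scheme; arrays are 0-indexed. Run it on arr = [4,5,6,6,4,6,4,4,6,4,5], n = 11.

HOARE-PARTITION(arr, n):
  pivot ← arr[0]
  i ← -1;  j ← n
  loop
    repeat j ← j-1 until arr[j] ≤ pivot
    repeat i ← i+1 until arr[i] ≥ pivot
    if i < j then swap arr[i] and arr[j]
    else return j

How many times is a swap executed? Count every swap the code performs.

4

pivot = arr[0] = 4; i = -1, j = 11
j→9 (arr[9]=4≤4), i→0 (arr[0]=4≥4); i<j, swap → [4,5,6,6,4,6,4,4,6,4,5]
j→7 (arr[7]=4≤4), i→1 (arr[1]=5≥4); i<j, swap → [4,4,6,6,4,6,4,5,6,4,5]
j→6 (arr[6]=4≤4), i→2 (arr[2]=6≥4); i<j, swap → [4,4,4,6,4,6,6,5,6,4,5]
j→4 (arr[4]=4≤4), i→3 (arr[3]=6≥4); i<j, swap → [4,4,4,4,6,6,6,5,6,4,5]
j→3, i→4; i≥j, return j=3. arr = [4,4,4,4,6,6,6,5,6,4,5]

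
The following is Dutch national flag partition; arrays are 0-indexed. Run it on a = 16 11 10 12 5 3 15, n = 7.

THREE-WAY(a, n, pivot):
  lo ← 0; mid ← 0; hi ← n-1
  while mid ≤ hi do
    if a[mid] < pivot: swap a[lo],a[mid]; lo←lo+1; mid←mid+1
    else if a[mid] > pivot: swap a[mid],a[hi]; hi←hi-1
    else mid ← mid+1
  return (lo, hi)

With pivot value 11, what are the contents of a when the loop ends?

lo=0 mid=0 hi=6
16>11: swap(0,6), hi=5 ⇒ 15 11 10 12 5 3 16
15>11: swap(0,5), hi=4 ⇒ 3 11 10 12 5 15 16
3<11: swap(0,0), lo=1 mid=1 ⇒ 3 11 10 12 5 15 16
11=11: mid=2
10<11: swap(1,2), lo=2 mid=3 ⇒ 3 10 11 12 5 15 16
12>11: swap(3,4), hi=3 ⇒ 3 10 11 5 12 15 16
5<11: swap(2,3), lo=3 mid=4 ⇒ 3 10 5 11 12 15 16
done. lo=3 hi=3; a=3 10 5 11 12 15 16

3 10 5 11 12 15 16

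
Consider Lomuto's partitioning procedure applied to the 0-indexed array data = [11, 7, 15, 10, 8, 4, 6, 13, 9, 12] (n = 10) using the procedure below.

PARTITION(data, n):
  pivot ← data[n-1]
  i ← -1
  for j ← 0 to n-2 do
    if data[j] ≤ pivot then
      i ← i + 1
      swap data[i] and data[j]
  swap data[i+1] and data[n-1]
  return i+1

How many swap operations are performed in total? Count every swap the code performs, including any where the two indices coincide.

8

pivot = data[9] = 12; i = -1
j=0: data[0]=11 ≤ 12 → i=0, swap data[0],data[0] (no change) → [11, 7, 15, 10, 8, 4, 6, 13, 9, 12]
j=1: data[1]=7 ≤ 12 → i=1, swap data[1],data[1] (no change) → [11, 7, 15, 10, 8, 4, 6, 13, 9, 12]
j=2: data[2]=15 > 12 → no swap
j=3: data[3]=10 ≤ 12 → i=2, swap data[2],data[3] → [11, 7, 10, 15, 8, 4, 6, 13, 9, 12]
j=4: data[4]=8 ≤ 12 → i=3, swap data[3],data[4] → [11, 7, 10, 8, 15, 4, 6, 13, 9, 12]
j=5: data[5]=4 ≤ 12 → i=4, swap data[4],data[5] → [11, 7, 10, 8, 4, 15, 6, 13, 9, 12]
j=6: data[6]=6 ≤ 12 → i=5, swap data[5],data[6] → [11, 7, 10, 8, 4, 6, 15, 13, 9, 12]
j=7: data[7]=13 > 12 → no swap
j=8: data[8]=9 ≤ 12 → i=6, swap data[6],data[8] → [11, 7, 10, 8, 4, 6, 9, 13, 15, 12]
final swap data[7],data[9] → [11, 7, 10, 8, 4, 6, 9, 12, 15, 13]; return 7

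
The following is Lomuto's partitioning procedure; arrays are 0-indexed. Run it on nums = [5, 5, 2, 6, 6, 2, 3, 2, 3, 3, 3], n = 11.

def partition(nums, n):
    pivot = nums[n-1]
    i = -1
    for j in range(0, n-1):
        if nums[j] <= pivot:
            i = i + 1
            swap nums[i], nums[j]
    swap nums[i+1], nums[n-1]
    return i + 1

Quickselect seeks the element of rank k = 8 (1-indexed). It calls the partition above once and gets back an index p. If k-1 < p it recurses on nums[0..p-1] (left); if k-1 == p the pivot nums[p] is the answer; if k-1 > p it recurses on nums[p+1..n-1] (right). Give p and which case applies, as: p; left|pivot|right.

6; right

pivot = nums[10] = 3; i = -1
j=0: nums[0]=5 > 3 → no swap
j=1: nums[1]=5 > 3 → no swap
j=2: nums[2]=2 ≤ 3 → i=0, swap nums[0],nums[2] → [2, 5, 5, 6, 6, 2, 3, 2, 3, 3, 3]
j=3: nums[3]=6 > 3 → no swap
j=4: nums[4]=6 > 3 → no swap
j=5: nums[5]=2 ≤ 3 → i=1, swap nums[1],nums[5] → [2, 2, 5, 6, 6, 5, 3, 2, 3, 3, 3]
j=6: nums[6]=3 ≤ 3 → i=2, swap nums[2],nums[6] → [2, 2, 3, 6, 6, 5, 5, 2, 3, 3, 3]
j=7: nums[7]=2 ≤ 3 → i=3, swap nums[3],nums[7] → [2, 2, 3, 2, 6, 5, 5, 6, 3, 3, 3]
j=8: nums[8]=3 ≤ 3 → i=4, swap nums[4],nums[8] → [2, 2, 3, 2, 3, 5, 5, 6, 6, 3, 3]
j=9: nums[9]=3 ≤ 3 → i=5, swap nums[5],nums[9] → [2, 2, 3, 2, 3, 3, 5, 6, 6, 5, 3]
final swap nums[6],nums[10] → [2, 2, 3, 2, 3, 3, 3, 6, 6, 5, 5]; return 6
p = 6; k-1 = 7 > 6 ⇒ right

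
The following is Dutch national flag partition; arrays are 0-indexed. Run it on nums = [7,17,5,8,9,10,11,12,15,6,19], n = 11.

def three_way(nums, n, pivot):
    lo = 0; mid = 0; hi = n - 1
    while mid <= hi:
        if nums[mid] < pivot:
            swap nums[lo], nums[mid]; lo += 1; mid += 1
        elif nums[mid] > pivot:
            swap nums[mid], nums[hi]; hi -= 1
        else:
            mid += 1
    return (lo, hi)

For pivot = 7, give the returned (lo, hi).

(2, 2)

pivot = 7; lo=0, mid=0, hi=10
nums[mid]=7=7: mid=1
nums[mid]=17>7: swap nums[1],nums[10]; hi=9 → [7,19,5,8,9,10,11,12,15,6,17]
nums[mid]=19>7: swap nums[1],nums[9]; hi=8 → [7,6,5,8,9,10,11,12,15,19,17]
nums[mid]=6<7: swap nums[0],nums[1]; lo=1,mid=2 → [6,7,5,8,9,10,11,12,15,19,17]
nums[mid]=5<7: swap nums[1],nums[2]; lo=2,mid=3 → [6,5,7,8,9,10,11,12,15,19,17]
nums[mid]=8>7: swap nums[3],nums[8]; hi=7 → [6,5,7,15,9,10,11,12,8,19,17]
nums[mid]=15>7: swap nums[3],nums[7]; hi=6 → [6,5,7,12,9,10,11,15,8,19,17]
nums[mid]=12>7: swap nums[3],nums[6]; hi=5 → [6,5,7,11,9,10,12,15,8,19,17]
nums[mid]=11>7: swap nums[3],nums[5]; hi=4 → [6,5,7,10,9,11,12,15,8,19,17]
nums[mid]=10>7: swap nums[3],nums[4]; hi=3 → [6,5,7,9,10,11,12,15,8,19,17]
nums[mid]=9>7: swap nums[3],nums[3]; hi=2 → [6,5,7,9,10,11,12,15,8,19,17]
end: lo=2, hi=2; nums = [6,5,7,9,10,11,12,15,8,19,17]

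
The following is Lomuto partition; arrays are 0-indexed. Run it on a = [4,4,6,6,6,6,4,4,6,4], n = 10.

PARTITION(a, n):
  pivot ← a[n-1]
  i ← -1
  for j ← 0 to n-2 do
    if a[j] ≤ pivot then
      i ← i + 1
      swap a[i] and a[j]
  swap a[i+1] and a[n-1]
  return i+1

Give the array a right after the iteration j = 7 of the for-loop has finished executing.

pivot=4, i=-1
j=0: 4≤4, i=0, swap(0,0) ⇒ [4,4,6,6,6,6,4,4,6,4]
j=1: 4≤4, i=1, swap(1,1) ⇒ [4,4,6,6,6,6,4,4,6,4]
j=2: 6>4, skip
j=3: 6>4, skip
j=4: 6>4, skip
j=5: 6>4, skip
j=6: 4≤4, i=2, swap(2,6) ⇒ [4,4,4,6,6,6,6,4,6,4]
j=7: 4≤4, i=3, swap(3,7) ⇒ [4,4,4,4,6,6,6,6,6,4]
(after j=7) a = [4,4,4,4,6,6,6,6,6,4]

[4,4,4,4,6,6,6,6,6,4]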